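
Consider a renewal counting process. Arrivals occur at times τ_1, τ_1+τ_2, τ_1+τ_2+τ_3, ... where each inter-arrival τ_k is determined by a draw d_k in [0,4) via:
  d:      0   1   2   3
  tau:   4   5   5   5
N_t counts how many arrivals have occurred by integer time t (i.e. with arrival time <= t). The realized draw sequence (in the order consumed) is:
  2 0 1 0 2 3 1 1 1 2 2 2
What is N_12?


2

draw d_1=2: τ_1=5, arrival time A_1=5
draw d_2=0: τ_2=4, arrival time A_2=9
draw d_3=1: τ_3=5, arrival time A_3=14
draw d_4=0: τ_4=4, arrival time A_4=18
draw d_5=2: τ_5=5, arrival time A_5=23
draw d_6=3: τ_6=5, arrival time A_6=28
draw d_7=1: τ_7=5, arrival time A_7=33
draw d_8=1: τ_8=5, arrival time A_8=38
draw d_9=1: τ_9=5, arrival time A_9=43
draw d_10=2: τ_10=5, arrival time A_10=48
draw d_11=2: τ_11=5, arrival time A_11=53
draw d_12=2: τ_12=5, arrival time A_12=58
N_t over t=0..12: 0:0 1:0 2:0 3:0 4:0 5:1 6:1 7:1 8:1 9:2 10:2 11:2 12:2


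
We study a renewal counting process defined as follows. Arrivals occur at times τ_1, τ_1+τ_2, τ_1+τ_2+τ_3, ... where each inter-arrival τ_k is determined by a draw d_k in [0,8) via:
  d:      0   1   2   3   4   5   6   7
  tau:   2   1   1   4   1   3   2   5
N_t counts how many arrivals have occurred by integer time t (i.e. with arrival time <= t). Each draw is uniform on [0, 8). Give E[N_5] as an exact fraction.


65595/32768

Inter-arrival values over d=0..7: [2, 1, 1, 4, 1, 3, 2, 5]
Each d has probability 1/8, so the pmf of τ is: f(1) = 3/8, f(2) = 1/4, f(3) = 1/8, f(4) = 1/8, f(5) = 1/8
Renewal equation for m(n) = E[N_n]: condition on τ_1 = k (if k <= n, one arrival plus a fresh copy on the remaining n−k steps): m(n) = F(n) + Σ_{k<=n} f(k)·m(n−k), where F(n) = P(τ <= n) and m(0) = 0
m(1) = F(1) = 3/8
m(2) = F(2) + f(1)·m(1) = 5/8 + 3/8·3/8 = 49/64
m(3) = F(3) + f(1)·m(2) + f(2)·m(1) = 3/4 + 3/8·49/64 + 1/4·3/8 = 579/512
m(4) = F(4) + f(1)·m(3) + f(2)·m(2) + f(3)·m(1) = 7/8 + 3/8·579/512 + 1/4·49/64 + 1/8·3/8 = 6297/4096
m(5) = F(5) + f(1)·m(4) + f(2)·m(3) + f(3)·m(2) + f(4)·m(1) = 1 + 3/8·6297/4096 + 1/4·579/512 + 1/8·49/64 + 1/8·3/8 = 65595/32768
E[N_5] = m(5) = 65595/32768


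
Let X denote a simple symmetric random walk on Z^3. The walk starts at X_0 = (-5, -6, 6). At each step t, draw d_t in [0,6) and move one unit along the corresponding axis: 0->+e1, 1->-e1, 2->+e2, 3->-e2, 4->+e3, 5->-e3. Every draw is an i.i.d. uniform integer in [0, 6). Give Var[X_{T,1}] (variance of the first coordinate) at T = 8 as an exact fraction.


8/3

Outcome values over d=0..5: [1, -1, 0, 0, 0, 0]
Σy = 0, Σy² = 2, M = 6
μ = 0/6 = 0,  σ² = 2/6 − (0)² = 1/3
Independent increments: Var[X_8] = 8·σ² = 8·(1/3) = 8/3


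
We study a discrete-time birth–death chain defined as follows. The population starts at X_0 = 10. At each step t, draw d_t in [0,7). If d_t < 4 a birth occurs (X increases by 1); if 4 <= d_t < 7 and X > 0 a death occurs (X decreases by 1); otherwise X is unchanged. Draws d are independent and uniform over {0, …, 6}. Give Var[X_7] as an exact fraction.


X can drop by at most 1 per step and X_0 = 10 > T = 7, so X_t >= 10 − t >= 3 > 0 for every t <= 7: the floor at 0 (the 'and X > 0' condition) never binds. Hence X_7 = X_0 + Σ_{t<7} Y_t with i.i.d. increments Y_t = y(d_t) ∈ {+1, −1, 0}.
Outcome values over d=0..6: [1, 1, 1, 1, -1, -1, -1]
Σy = 1, Σy² = 7, M = 7
μ = 1/7 = 1/7,  σ² = 7/7 − (1/7)² = 48/49
Independent increments: Var[X_7] = 7·σ² = 7·(48/49) = 48/7

48/7


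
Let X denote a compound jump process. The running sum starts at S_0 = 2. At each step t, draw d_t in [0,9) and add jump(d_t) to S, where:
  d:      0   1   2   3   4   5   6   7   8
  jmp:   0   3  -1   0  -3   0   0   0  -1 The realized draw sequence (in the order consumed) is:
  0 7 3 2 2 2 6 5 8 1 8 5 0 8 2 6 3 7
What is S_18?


-2

t=0: S=2, d=0, jump=0, S_1=2
t=1: S=2, d=7, jump=0, S_2=2
t=2: S=2, d=3, jump=0, S_3=2
t=3: S=2, d=2, jump=-1, S_4=1
t=4: S=1, d=2, jump=-1, S_5=0
t=5: S=0, d=2, jump=-1, S_6=-1
t=6: S=-1, d=6, jump=0, S_7=-1
t=7: S=-1, d=5, jump=0, S_8=-1
t=8: S=-1, d=8, jump=-1, S_9=-2
t=9: S=-2, d=1, jump=3, S_10=1
t=10: S=1, d=8, jump=-1, S_11=0
t=11: S=0, d=5, jump=0, S_12=0
t=12: S=0, d=0, jump=0, S_13=0
t=13: S=0, d=8, jump=-1, S_14=-1
t=14: S=-1, d=2, jump=-1, S_15=-2
t=15: S=-2, d=6, jump=0, S_16=-2
t=16: S=-2, d=3, jump=0, S_17=-2
t=17: S=-2, d=7, jump=0, S_18=-2


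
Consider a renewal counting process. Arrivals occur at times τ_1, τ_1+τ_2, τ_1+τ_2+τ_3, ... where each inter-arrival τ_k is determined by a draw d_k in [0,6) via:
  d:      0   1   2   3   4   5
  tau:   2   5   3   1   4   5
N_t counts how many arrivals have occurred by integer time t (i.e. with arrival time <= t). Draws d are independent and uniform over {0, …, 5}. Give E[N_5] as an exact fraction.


Inter-arrival values over d=0..5: [2, 5, 3, 1, 4, 5]
Each d has probability 1/6, so the pmf of τ is: f(1) = 1/6, f(2) = 1/6, f(3) = 1/6, f(4) = 1/6, f(5) = 1/3
Renewal equation for m(n) = E[N_n]: condition on τ_1 = k (if k <= n, one arrival plus a fresh copy on the remaining n−k steps): m(n) = F(n) + Σ_{k<=n} f(k)·m(n−k), where F(n) = P(τ <= n) and m(0) = 0
m(1) = F(1) = 1/6
m(2) = F(2) + f(1)·m(1) = 1/3 + 1/6·1/6 = 13/36
m(3) = F(3) + f(1)·m(2) + f(2)·m(1) = 1/2 + 1/6·13/36 + 1/6·1/6 = 127/216
m(4) = F(4) + f(1)·m(3) + f(2)·m(2) + f(3)·m(1) = 2/3 + 1/6·127/216 + 1/6·13/36 + 1/6·1/6 = 1105/1296
m(5) = F(5) + f(1)·m(4) + f(2)·m(3) + f(3)·m(2) + f(4)·m(1) = 1 + 1/6·1105/1296 + 1/6·127/216 + 1/6·13/36 + 1/6·1/6 = 10327/7776
E[N_5] = m(5) = 10327/7776

10327/7776


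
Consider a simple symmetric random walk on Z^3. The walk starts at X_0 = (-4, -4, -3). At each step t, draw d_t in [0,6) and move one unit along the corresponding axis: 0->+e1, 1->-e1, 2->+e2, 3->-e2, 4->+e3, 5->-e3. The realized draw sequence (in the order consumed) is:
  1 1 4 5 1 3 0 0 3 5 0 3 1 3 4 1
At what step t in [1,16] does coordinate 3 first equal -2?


t=0: X=(-4, -4, -3), d=1 → -e1, X_1=(-5, -4, -3)
t=1: X=(-5, -4, -3), d=1 → -e1, X_2=(-6, -4, -3)
t=2: X=(-6, -4, -3), d=4 → +e3, X_3=(-6, -4, -2)
t=3: X=(-6, -4, -2), d=5 → -e3, X_4=(-6, -4, -3)
t=4: X=(-6, -4, -3), d=1 → -e1, X_5=(-7, -4, -3)
t=5: X=(-7, -4, -3), d=3 → -e2, X_6=(-7, -5, -3)
t=6: X=(-7, -5, -3), d=0 → +e1, X_7=(-6, -5, -3)
t=7: X=(-6, -5, -3), d=0 → +e1, X_8=(-5, -5, -3)
t=8: X=(-5, -5, -3), d=3 → -e2, X_9=(-5, -6, -3)
t=9: X=(-5, -6, -3), d=5 → -e3, X_10=(-5, -6, -4)
t=10: X=(-5, -6, -4), d=0 → +e1, X_11=(-4, -6, -4)
t=11: X=(-4, -6, -4), d=3 → -e2, X_12=(-4, -7, -4)
t=12: X=(-4, -7, -4), d=1 → -e1, X_13=(-5, -7, -4)
t=13: X=(-5, -7, -4), d=3 → -e2, X_14=(-5, -8, -4)
t=14: X=(-5, -8, -4), d=4 → +e3, X_15=(-5, -8, -3)
t=15: X=(-5, -8, -3), d=1 → -e1, X_16=(-6, -8, -3)

3


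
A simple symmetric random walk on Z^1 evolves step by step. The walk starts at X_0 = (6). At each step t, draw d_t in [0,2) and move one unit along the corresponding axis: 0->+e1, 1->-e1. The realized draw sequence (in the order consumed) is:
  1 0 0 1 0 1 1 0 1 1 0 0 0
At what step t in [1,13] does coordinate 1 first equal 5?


1

t=0: X=(6), d=1 → -e1, X_1=(5)
t=1: X=(5), d=0 → +e1, X_2=(6)
t=2: X=(6), d=0 → +e1, X_3=(7)
t=3: X=(7), d=1 → -e1, X_4=(6)
t=4: X=(6), d=0 → +e1, X_5=(7)
t=5: X=(7), d=1 → -e1, X_6=(6)
t=6: X=(6), d=1 → -e1, X_7=(5)
t=7: X=(5), d=0 → +e1, X_8=(6)
t=8: X=(6), d=1 → -e1, X_9=(5)
t=9: X=(5), d=1 → -e1, X_10=(4)
t=10: X=(4), d=0 → +e1, X_11=(5)
t=11: X=(5), d=0 → +e1, X_12=(6)
t=12: X=(6), d=0 → +e1, X_13=(7)


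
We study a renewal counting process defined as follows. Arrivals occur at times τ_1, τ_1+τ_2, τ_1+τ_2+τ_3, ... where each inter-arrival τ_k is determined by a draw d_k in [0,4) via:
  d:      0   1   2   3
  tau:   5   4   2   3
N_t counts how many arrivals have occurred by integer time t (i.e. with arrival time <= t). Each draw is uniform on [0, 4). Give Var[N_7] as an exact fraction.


87/256

Inter-arrival values over d=0..3: [5, 4, 2, 3]
Each d has probability 1/4, so the pmf of τ is: f(2) = 1/4, f(3) = 1/4, f(4) = 1/4, f(5) = 1/4
Let p_n(j) = P(N_n = j), with p_0 = [1]. Condition on τ_1: p_n(0) = P(τ > n), and for j >= 1, p_n(j) = Σ_{k<=n} f(k)·p_{n−k}(j−1)
p_1 = [1]  (j = 0)
p_2 = [3/4, 1/4]  (j = 0..1)
p_3 = [1/2, 1/2]  (j = 0..1)
p_4 = [1/4, 11/16, 1/16]  (j = 0..2)
p_5 = [0, 13/16, 3/16]  (j = 0..2)
p_6 = [0, 5/8, 23/64, 1/64]  (j = 0..3)
p_7 = [0, 3/8, 9/16, 1/16]  (j = 0..3)
E[N_7] = Σ j·p_7(j) = 27/16;  E[N_7²] = Σ j²·p_7(j) = 51/16
Var[N_7] = 51/16 − (27/16)² = 87/256


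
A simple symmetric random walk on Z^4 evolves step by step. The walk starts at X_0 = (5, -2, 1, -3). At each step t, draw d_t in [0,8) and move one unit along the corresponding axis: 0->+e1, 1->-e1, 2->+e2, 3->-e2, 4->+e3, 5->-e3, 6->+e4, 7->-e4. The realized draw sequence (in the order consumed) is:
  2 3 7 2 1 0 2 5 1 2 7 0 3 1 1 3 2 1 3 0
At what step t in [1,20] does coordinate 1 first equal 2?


t=0: X=(5, -2, 1, -3), d=2 → +e2, X_1=(5, -1, 1, -3)
t=1: X=(5, -1, 1, -3), d=3 → -e2, X_2=(5, -2, 1, -3)
t=2: X=(5, -2, 1, -3), d=7 → -e4, X_3=(5, -2, 1, -4)
t=3: X=(5, -2, 1, -4), d=2 → +e2, X_4=(5, -1, 1, -4)
t=4: X=(5, -1, 1, -4), d=1 → -e1, X_5=(4, -1, 1, -4)
t=5: X=(4, -1, 1, -4), d=0 → +e1, X_6=(5, -1, 1, -4)
t=6: X=(5, -1, 1, -4), d=2 → +e2, X_7=(5, 0, 1, -4)
t=7: X=(5, 0, 1, -4), d=5 → -e3, X_8=(5, 0, 0, -4)
t=8: X=(5, 0, 0, -4), d=1 → -e1, X_9=(4, 0, 0, -4)
t=9: X=(4, 0, 0, -4), d=2 → +e2, X_10=(4, 1, 0, -4)
t=10: X=(4, 1, 0, -4), d=7 → -e4, X_11=(4, 1, 0, -5)
t=11: X=(4, 1, 0, -5), d=0 → +e1, X_12=(5, 1, 0, -5)
t=12: X=(5, 1, 0, -5), d=3 → -e2, X_13=(5, 0, 0, -5)
t=13: X=(5, 0, 0, -5), d=1 → -e1, X_14=(4, 0, 0, -5)
t=14: X=(4, 0, 0, -5), d=1 → -e1, X_15=(3, 0, 0, -5)
t=15: X=(3, 0, 0, -5), d=3 → -e2, X_16=(3, -1, 0, -5)
t=16: X=(3, -1, 0, -5), d=2 → +e2, X_17=(3, 0, 0, -5)
t=17: X=(3, 0, 0, -5), d=1 → -e1, X_18=(2, 0, 0, -5)
t=18: X=(2, 0, 0, -5), d=3 → -e2, X_19=(2, -1, 0, -5)
t=19: X=(2, -1, 0, -5), d=0 → +e1, X_20=(3, -1, 0, -5)

18


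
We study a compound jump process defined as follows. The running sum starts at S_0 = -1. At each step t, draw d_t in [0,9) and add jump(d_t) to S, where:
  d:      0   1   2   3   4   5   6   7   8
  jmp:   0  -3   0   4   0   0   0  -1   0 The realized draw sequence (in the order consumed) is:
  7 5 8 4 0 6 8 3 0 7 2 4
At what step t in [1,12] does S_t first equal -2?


1

t=0: S=-1, d=7, jump=-1, S_1=-2
t=1: S=-2, d=5, jump=0, S_2=-2
t=2: S=-2, d=8, jump=0, S_3=-2
t=3: S=-2, d=4, jump=0, S_4=-2
t=4: S=-2, d=0, jump=0, S_5=-2
t=5: S=-2, d=6, jump=0, S_6=-2
t=6: S=-2, d=8, jump=0, S_7=-2
t=7: S=-2, d=3, jump=4, S_8=2
t=8: S=2, d=0, jump=0, S_9=2
t=9: S=2, d=7, jump=-1, S_10=1
t=10: S=1, d=2, jump=0, S_11=1
t=11: S=1, d=4, jump=0, S_12=1


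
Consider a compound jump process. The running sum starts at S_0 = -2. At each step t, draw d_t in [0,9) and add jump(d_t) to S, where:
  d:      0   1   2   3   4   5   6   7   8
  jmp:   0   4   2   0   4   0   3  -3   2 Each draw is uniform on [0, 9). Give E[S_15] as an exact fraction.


Outcome values over d=0..8: [0, 4, 2, 0, 4, 0, 3, -3, 2]
Σy = 12, Σy² = 58, M = 9
μ = 12/9 = 4/3,  σ² = 58/9 − (4/3)² = 14/3
E[S_15] = -2 + 15·(4/3) = 18

18


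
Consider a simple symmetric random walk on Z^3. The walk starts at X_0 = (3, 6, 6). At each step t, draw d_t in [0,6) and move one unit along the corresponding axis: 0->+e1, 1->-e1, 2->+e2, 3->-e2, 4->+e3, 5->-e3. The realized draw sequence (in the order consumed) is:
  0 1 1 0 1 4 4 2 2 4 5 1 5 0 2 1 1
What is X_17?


t=0: X=(3, 6, 6), d=0 → +e1, X_1=(4, 6, 6)
t=1: X=(4, 6, 6), d=1 → -e1, X_2=(3, 6, 6)
t=2: X=(3, 6, 6), d=1 → -e1, X_3=(2, 6, 6)
t=3: X=(2, 6, 6), d=0 → +e1, X_4=(3, 6, 6)
t=4: X=(3, 6, 6), d=1 → -e1, X_5=(2, 6, 6)
t=5: X=(2, 6, 6), d=4 → +e3, X_6=(2, 6, 7)
t=6: X=(2, 6, 7), d=4 → +e3, X_7=(2, 6, 8)
t=7: X=(2, 6, 8), d=2 → +e2, X_8=(2, 7, 8)
t=8: X=(2, 7, 8), d=2 → +e2, X_9=(2, 8, 8)
t=9: X=(2, 8, 8), d=4 → +e3, X_10=(2, 8, 9)
t=10: X=(2, 8, 9), d=5 → -e3, X_11=(2, 8, 8)
t=11: X=(2, 8, 8), d=1 → -e1, X_12=(1, 8, 8)
t=12: X=(1, 8, 8), d=5 → -e3, X_13=(1, 8, 7)
t=13: X=(1, 8, 7), d=0 → +e1, X_14=(2, 8, 7)
t=14: X=(2, 8, 7), d=2 → +e2, X_15=(2, 9, 7)
t=15: X=(2, 9, 7), d=1 → -e1, X_16=(1, 9, 7)
t=16: X=(1, 9, 7), d=1 → -e1, X_17=(0, 9, 7)

(0, 9, 7)


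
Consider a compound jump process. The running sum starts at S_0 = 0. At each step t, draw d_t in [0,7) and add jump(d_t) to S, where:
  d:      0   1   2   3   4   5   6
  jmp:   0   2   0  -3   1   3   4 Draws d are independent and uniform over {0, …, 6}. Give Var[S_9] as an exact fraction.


288/7

Outcome values over d=0..6: [0, 2, 0, -3, 1, 3, 4]
Σy = 7, Σy² = 39, M = 7
μ = 7/7 = 1,  σ² = 39/7 − (1)² = 32/7
Independent increments: Var[S_9] = 9·σ² = 9·(32/7) = 288/7


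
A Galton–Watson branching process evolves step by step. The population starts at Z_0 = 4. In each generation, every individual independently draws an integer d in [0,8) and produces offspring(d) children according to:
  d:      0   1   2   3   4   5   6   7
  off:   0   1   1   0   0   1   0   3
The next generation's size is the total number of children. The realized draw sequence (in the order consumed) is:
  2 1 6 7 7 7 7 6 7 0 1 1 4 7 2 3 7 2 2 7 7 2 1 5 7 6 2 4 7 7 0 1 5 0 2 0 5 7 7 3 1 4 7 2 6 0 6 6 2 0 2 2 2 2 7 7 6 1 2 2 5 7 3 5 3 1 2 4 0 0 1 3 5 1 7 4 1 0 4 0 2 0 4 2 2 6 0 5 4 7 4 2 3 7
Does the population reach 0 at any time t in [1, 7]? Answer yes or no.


no

gen 0: Z_0=4, draws=[2, 1, 6, 7], offspring=[1, 1, 0, 3], Z_1=5
gen 1: Z_1=5, draws=[7, 7, 7, 6, 7], offspring=[3, 3, 3, 0, 3], Z_2=12
gen 2: Z_2=12, draws=[0, 1, 1, 4, 7, 2, 3, 7, 2, 2, 7, 7], offspring=[0, 1, 1, 0, 3, 1, 0, 3, 1, 1, 3, 3], Z_3=17
gen 3: Z_3=17, draws=[2, 1, 5, 7, 6, 2, 4, 7, 7, 0, 1, 5, 0, 2, 0, 5, 7], offspring=[1, 1, 1, 3, 0, 1, 0, 3, 3, 0, 1, 1, 0, 1, 0, 1, 3], Z_4=20
gen 4: Z_4=20, draws=[7, 3, 1, 4, 7, 2, 6, 0, 6, 6, 2, 0, 2, 2, 2, 2, 7, 7, 6, 1], offspring=[3, 0, 1, 0, 3, 1, 0, 0, 0, 0, 1, 0, 1, 1, 1, 1, 3, 3, 0, 1], Z_5=20
gen 5: Z_5=20, draws=[2, 2, 5, 7, 3, 5, 3, 1, 2, 4, 0, 0, 1, 3, 5, 1, 7, 4, 1, 0], offspring=[1, 1, 1, 3, 0, 1, 0, 1, 1, 0, 0, 0, 1, 0, 1, 1, 3, 0, 1, 0], Z_6=16
gen 6: Z_6=16, draws=[4, 0, 2, 0, 4, 2, 2, 6, 0, 5, 4, 7, 4, 2, 3, 7], offspring=[0, 0, 1, 0, 0, 1, 1, 0, 0, 1, 0, 3, 0, 1, 0, 3], Z_7=11


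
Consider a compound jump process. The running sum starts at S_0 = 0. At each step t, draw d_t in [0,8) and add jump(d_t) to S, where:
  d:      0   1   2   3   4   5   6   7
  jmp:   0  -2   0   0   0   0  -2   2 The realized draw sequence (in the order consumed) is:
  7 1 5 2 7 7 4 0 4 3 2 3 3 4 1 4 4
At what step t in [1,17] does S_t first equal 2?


t=0: S=0, d=7, jump=2, S_1=2
t=1: S=2, d=1, jump=-2, S_2=0
t=2: S=0, d=5, jump=0, S_3=0
t=3: S=0, d=2, jump=0, S_4=0
t=4: S=0, d=7, jump=2, S_5=2
t=5: S=2, d=7, jump=2, S_6=4
t=6: S=4, d=4, jump=0, S_7=4
t=7: S=4, d=0, jump=0, S_8=4
t=8: S=4, d=4, jump=0, S_9=4
t=9: S=4, d=3, jump=0, S_10=4
t=10: S=4, d=2, jump=0, S_11=4
t=11: S=4, d=3, jump=0, S_12=4
t=12: S=4, d=3, jump=0, S_13=4
t=13: S=4, d=4, jump=0, S_14=4
t=14: S=4, d=1, jump=-2, S_15=2
t=15: S=2, d=4, jump=0, S_16=2
t=16: S=2, d=4, jump=0, S_17=2

1


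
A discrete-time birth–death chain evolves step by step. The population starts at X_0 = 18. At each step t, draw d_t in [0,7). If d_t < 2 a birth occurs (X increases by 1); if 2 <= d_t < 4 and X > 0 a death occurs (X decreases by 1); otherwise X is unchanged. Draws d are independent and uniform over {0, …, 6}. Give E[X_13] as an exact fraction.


18

X can drop by at most 1 per step and X_0 = 18 > T = 13, so X_t >= 18 − t >= 5 > 0 for every t <= 13: the floor at 0 (the 'and X > 0' condition) never binds. Hence X_13 = X_0 + Σ_{t<13} Y_t with i.i.d. increments Y_t = y(d_t) ∈ {+1, −1, 0}.
Outcome values over d=0..6: [1, 1, -1, -1, 0, 0, 0]
Σy = 0, Σy² = 4, M = 7
μ = 0/7 = 0,  σ² = 4/7 − (0)² = 4/7
E[X_13] = 18 + 13·(0) = 18


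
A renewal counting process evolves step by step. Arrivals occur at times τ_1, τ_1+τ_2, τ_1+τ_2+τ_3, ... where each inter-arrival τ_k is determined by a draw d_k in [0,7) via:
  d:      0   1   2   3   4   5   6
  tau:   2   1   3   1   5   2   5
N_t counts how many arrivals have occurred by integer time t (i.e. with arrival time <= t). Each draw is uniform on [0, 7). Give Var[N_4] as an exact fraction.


5520462/5764801

Inter-arrival values over d=0..6: [2, 1, 3, 1, 5, 2, 5]
Each d has probability 1/7, so the pmf of τ is: f(1) = 2/7, f(2) = 2/7, f(3) = 1/7, f(5) = 2/7
Let p_n(j) = P(N_n = j), with p_0 = [1]. Condition on τ_1: p_n(0) = P(τ > n), and for j >= 1, p_n(j) = Σ_{k<=n} f(k)·p_{n−k}(j−1)
p_1 = [5/7, 2/7]  (j = 0..1)
p_2 = [3/7, 24/49, 4/49]  (j = 0..2)
p_3 = [2/7, 23/49, 76/343, 8/343]  (j = 0..3)
p_4 = [2/7, 15/49, 108/343, 208/2401, 16/2401]  (j = 0..4)
E[N_4] = Σ j·p_4(j) = 2935/2401;  E[N_4²] = Σ j²·p_4(j) = 841/343
Var[N_4] = 841/343 − (2935/2401)² = 5520462/5764801


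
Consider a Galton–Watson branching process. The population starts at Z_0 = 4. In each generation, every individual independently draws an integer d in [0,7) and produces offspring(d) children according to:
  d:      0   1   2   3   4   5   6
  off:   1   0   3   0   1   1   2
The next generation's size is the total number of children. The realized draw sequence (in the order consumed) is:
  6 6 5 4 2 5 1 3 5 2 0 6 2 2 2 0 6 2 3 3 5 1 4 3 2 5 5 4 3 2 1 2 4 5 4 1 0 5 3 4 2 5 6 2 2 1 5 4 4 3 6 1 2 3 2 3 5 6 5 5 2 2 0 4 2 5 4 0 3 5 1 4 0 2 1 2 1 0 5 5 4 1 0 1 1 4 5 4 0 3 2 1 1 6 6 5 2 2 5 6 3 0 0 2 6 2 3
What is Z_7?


36

gen 0: Z_0=4, draws=[6, 6, 5, 4], offspring=[2, 2, 1, 1], Z_1=6
gen 1: Z_1=6, draws=[2, 5, 1, 3, 5, 2], offspring=[3, 1, 0, 0, 1, 3], Z_2=8
gen 2: Z_2=8, draws=[0, 6, 2, 2, 2, 0, 6, 2], offspring=[1, 2, 3, 3, 3, 1, 2, 3], Z_3=18
gen 3: Z_3=18, draws=[3, 3, 5, 1, 4, 3, 2, 5, 5, 4, 3, 2, 1, 2, 4, 5, 4, 1], offspring=[0, 0, 1, 0, 1, 0, 3, 1, 1, 1, 0, 3, 0, 3, 1, 1, 1, 0], Z_4=17
gen 4: Z_4=17, draws=[0, 5, 3, 4, 2, 5, 6, 2, 2, 1, 5, 4, 4, 3, 6, 1, 2], offspring=[1, 1, 0, 1, 3, 1, 2, 3, 3, 0, 1, 1, 1, 0, 2, 0, 3], Z_5=23
gen 5: Z_5=23, draws=[3, 2, 3, 5, 6, 5, 5, 2, 2, 0, 4, 2, 5, 4, 0, 3, 5, 1, 4, 0, 2, 1, 2], offspring=[0, 3, 0, 1, 2, 1, 1, 3, 3, 1, 1, 3, 1, 1, 1, 0, 1, 0, 1, 1, 3, 0, 3], Z_6=31
gen 6: Z_6=31, draws=[1, 0, 5, 5, 4, 1, 0, 1, 1, 4, 5, 4, 0, 3, 2, 1, 1, 6, 6, 5, 2, 2, 5, 6, 3, 0, 0, 2, 6, 2, 3], offspring=[0, 1, 1, 1, 1, 0, 1, 0, 0, 1, 1, 1, 1, 0, 3, 0, 0, 2, 2, 1, 3, 3, 1, 2, 0, 1, 1, 3, 2, 3, 0], Z_7=36


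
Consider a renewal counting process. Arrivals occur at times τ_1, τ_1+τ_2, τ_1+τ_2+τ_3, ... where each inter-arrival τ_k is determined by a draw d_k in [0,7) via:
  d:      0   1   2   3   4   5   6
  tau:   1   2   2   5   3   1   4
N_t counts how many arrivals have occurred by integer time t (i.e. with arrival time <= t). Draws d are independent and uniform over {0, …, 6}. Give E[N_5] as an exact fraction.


Inter-arrival values over d=0..6: [1, 2, 2, 5, 3, 1, 4]
Each d has probability 1/7, so the pmf of τ is: f(1) = 2/7, f(2) = 2/7, f(3) = 1/7, f(4) = 1/7, f(5) = 1/7
Renewal equation for m(n) = E[N_n]: condition on τ_1 = k (if k <= n, one arrival plus a fresh copy on the remaining n−k steps): m(n) = F(n) + Σ_{k<=n} f(k)·m(n−k), where F(n) = P(τ <= n) and m(0) = 0
m(1) = F(1) = 2/7
m(2) = F(2) + f(1)·m(1) = 4/7 + 2/7·2/7 = 32/49
m(3) = F(3) + f(1)·m(2) + f(2)·m(1) = 5/7 + 2/7·32/49 + 2/7·2/7 = 337/343
m(4) = F(4) + f(1)·m(3) + f(2)·m(2) + f(3)·m(1) = 6/7 + 2/7·337/343 + 2/7·32/49 + 1/7·2/7 = 3278/2401
m(5) = F(5) + f(1)·m(4) + f(2)·m(3) + f(3)·m(2) + f(4)·m(1) = 1 + 2/7·3278/2401 + 2/7·337/343 + 1/7·32/49 + 1/7·2/7 = 30335/16807
E[N_5] = m(5) = 30335/16807

30335/16807


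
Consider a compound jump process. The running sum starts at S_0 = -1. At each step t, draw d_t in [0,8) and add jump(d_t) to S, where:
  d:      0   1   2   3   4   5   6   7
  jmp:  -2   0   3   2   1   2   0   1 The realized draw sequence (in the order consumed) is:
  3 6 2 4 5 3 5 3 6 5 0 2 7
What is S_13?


t=0: S=-1, d=3, jump=2, S_1=1
t=1: S=1, d=6, jump=0, S_2=1
t=2: S=1, d=2, jump=3, S_3=4
t=3: S=4, d=4, jump=1, S_4=5
t=4: S=5, d=5, jump=2, S_5=7
t=5: S=7, d=3, jump=2, S_6=9
t=6: S=9, d=5, jump=2, S_7=11
t=7: S=11, d=3, jump=2, S_8=13
t=8: S=13, d=6, jump=0, S_9=13
t=9: S=13, d=5, jump=2, S_10=15
t=10: S=15, d=0, jump=-2, S_11=13
t=11: S=13, d=2, jump=3, S_12=16
t=12: S=16, d=7, jump=1, S_13=17

17


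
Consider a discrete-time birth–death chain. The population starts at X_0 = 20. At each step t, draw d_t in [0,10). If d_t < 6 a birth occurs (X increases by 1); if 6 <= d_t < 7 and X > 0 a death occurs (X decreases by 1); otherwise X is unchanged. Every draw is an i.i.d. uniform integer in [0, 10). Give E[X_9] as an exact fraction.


X can drop by at most 1 per step and X_0 = 20 > T = 9, so X_t >= 20 − t >= 11 > 0 for every t <= 9: the floor at 0 (the 'and X > 0' condition) never binds. Hence X_9 = X_0 + Σ_{t<9} Y_t with i.i.d. increments Y_t = y(d_t) ∈ {+1, −1, 0}.
Outcome values over d=0..9: [1, 1, 1, 1, 1, 1, -1, 0, 0, 0]
Σy = 5, Σy² = 7, M = 10
μ = 5/10 = 1/2,  σ² = 7/10 − (1/2)² = 9/20
E[X_9] = 20 + 9·(1/2) = 49/2

49/2


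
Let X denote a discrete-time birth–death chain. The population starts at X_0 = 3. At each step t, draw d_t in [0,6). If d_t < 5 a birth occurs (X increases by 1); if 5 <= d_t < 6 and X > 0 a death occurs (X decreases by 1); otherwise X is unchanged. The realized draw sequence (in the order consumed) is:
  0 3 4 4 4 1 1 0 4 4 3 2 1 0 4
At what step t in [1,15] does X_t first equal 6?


3

t=0: X=3, d=0 → birth, X_1=4
t=1: X=4, d=3 → birth, X_2=5
t=2: X=5, d=4 → birth, X_3=6
t=3: X=6, d=4 → birth, X_4=7
t=4: X=7, d=4 → birth, X_5=8
t=5: X=8, d=1 → birth, X_6=9
t=6: X=9, d=1 → birth, X_7=10
t=7: X=10, d=0 → birth, X_8=11
t=8: X=11, d=4 → birth, X_9=12
t=9: X=12, d=4 → birth, X_10=13
t=10: X=13, d=3 → birth, X_11=14
t=11: X=14, d=2 → birth, X_12=15
t=12: X=15, d=1 → birth, X_13=16
t=13: X=16, d=0 → birth, X_14=17
t=14: X=17, d=4 → birth, X_15=18


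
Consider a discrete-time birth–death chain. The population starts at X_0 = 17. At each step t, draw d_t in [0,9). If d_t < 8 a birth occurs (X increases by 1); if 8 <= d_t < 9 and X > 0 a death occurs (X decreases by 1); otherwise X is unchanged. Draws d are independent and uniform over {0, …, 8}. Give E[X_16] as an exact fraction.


265/9

X can drop by at most 1 per step and X_0 = 17 > T = 16, so X_t >= 17 − t >= 1 > 0 for every t <= 16: the floor at 0 (the 'and X > 0' condition) never binds. Hence X_16 = X_0 + Σ_{t<16} Y_t with i.i.d. increments Y_t = y(d_t) ∈ {+1, −1, 0}.
Outcome values over d=0..8: [1, 1, 1, 1, 1, 1, 1, 1, -1]
Σy = 7, Σy² = 9, M = 9
μ = 7/9 = 7/9,  σ² = 9/9 − (7/9)² = 32/81
E[X_16] = 17 + 16·(7/9) = 265/9


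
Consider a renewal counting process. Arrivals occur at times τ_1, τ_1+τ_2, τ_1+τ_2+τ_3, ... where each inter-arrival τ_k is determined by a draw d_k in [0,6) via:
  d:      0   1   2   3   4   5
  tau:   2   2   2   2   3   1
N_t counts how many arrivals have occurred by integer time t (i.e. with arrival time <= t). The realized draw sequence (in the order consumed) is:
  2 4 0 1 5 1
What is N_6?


draw d_1=2: τ_1=2, arrival time A_1=2
draw d_2=4: τ_2=3, arrival time A_2=5
draw d_3=0: τ_3=2, arrival time A_3=7
draw d_4=1: τ_4=2, arrival time A_4=9
draw d_5=5: τ_5=1, arrival time A_5=10
draw d_6=1: τ_6=2, arrival time A_6=12
N_t over t=0..6: 0:0 1:0 2:1 3:1 4:1 5:2 6:2

2


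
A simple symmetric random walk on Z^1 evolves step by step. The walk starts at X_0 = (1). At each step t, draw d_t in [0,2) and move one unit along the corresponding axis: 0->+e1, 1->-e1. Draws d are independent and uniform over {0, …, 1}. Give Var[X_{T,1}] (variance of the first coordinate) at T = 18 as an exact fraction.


18

Outcome values over d=0..1: [1, -1]
Σy = 0, Σy² = 2, M = 2
μ = 0/2 = 0,  σ² = 2/2 − (0)² = 1
Independent increments: Var[X_18] = 18·σ² = 18·(1) = 18


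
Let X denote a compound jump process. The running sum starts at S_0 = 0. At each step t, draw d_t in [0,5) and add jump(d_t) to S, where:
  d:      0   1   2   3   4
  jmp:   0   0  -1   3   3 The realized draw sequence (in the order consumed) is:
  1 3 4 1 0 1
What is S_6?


t=0: S=0, d=1, jump=0, S_1=0
t=1: S=0, d=3, jump=3, S_2=3
t=2: S=3, d=4, jump=3, S_3=6
t=3: S=6, d=1, jump=0, S_4=6
t=4: S=6, d=0, jump=0, S_5=6
t=5: S=6, d=1, jump=0, S_6=6

6


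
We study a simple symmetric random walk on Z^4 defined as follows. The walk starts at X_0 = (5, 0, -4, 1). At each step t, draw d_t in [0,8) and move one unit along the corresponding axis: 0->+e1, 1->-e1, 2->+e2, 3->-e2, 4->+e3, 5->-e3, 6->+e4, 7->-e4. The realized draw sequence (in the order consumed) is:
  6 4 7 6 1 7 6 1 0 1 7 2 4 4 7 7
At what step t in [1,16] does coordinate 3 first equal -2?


13

t=0: X=(5, 0, -4, 1), d=6 → +e4, X_1=(5, 0, -4, 2)
t=1: X=(5, 0, -4, 2), d=4 → +e3, X_2=(5, 0, -3, 2)
t=2: X=(5, 0, -3, 2), d=7 → -e4, X_3=(5, 0, -3, 1)
t=3: X=(5, 0, -3, 1), d=6 → +e4, X_4=(5, 0, -3, 2)
t=4: X=(5, 0, -3, 2), d=1 → -e1, X_5=(4, 0, -3, 2)
t=5: X=(4, 0, -3, 2), d=7 → -e4, X_6=(4, 0, -3, 1)
t=6: X=(4, 0, -3, 1), d=6 → +e4, X_7=(4, 0, -3, 2)
t=7: X=(4, 0, -3, 2), d=1 → -e1, X_8=(3, 0, -3, 2)
t=8: X=(3, 0, -3, 2), d=0 → +e1, X_9=(4, 0, -3, 2)
t=9: X=(4, 0, -3, 2), d=1 → -e1, X_10=(3, 0, -3, 2)
t=10: X=(3, 0, -3, 2), d=7 → -e4, X_11=(3, 0, -3, 1)
t=11: X=(3, 0, -3, 1), d=2 → +e2, X_12=(3, 1, -3, 1)
t=12: X=(3, 1, -3, 1), d=4 → +e3, X_13=(3, 1, -2, 1)
t=13: X=(3, 1, -2, 1), d=4 → +e3, X_14=(3, 1, -1, 1)
t=14: X=(3, 1, -1, 1), d=7 → -e4, X_15=(3, 1, -1, 0)
t=15: X=(3, 1, -1, 0), d=7 → -e4, X_16=(3, 1, -1, -1)


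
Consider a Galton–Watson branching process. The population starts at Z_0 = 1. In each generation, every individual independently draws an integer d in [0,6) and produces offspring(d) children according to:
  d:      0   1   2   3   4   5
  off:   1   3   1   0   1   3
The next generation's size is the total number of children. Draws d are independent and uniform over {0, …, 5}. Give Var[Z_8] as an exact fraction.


Outcome values over d=0..5: [1, 3, 1, 0, 1, 3]
Σy = 9, Σy² = 21, M = 6
μ = 9/6 = 3/2,  σ² = 21/6 − (3/2)² = 5/4
V_0 = 0, E_0 = 1
V_1 = 5/4·E_0 + (3/2)²·V_0 = 5/4;  E_1 = 3/2
V_2 = 5/4·E_1 + (3/2)²·V_1 = 75/16;  E_2 = 9/4
V_3 = 5/4·E_2 + (3/2)²·V_2 = 855/64;  E_3 = 27/8
V_4 = 5/4·E_3 + (3/2)²·V_3 = 8775/256;  E_4 = 81/16
V_5 = 5/4·E_4 + (3/2)²·V_4 = 85455/1024;  E_5 = 243/32
V_6 = 5/4·E_5 + (3/2)²·V_5 = 807975/4096;  E_6 = 729/64
V_7 = 5/4·E_6 + (3/2)²·V_6 = 7505055/16384;  E_7 = 2187/128
V_8 = 5/4·E_7 + (3/2)²·V_7 = 68945175/65536;  E_8 = 6561/256

68945175/65536


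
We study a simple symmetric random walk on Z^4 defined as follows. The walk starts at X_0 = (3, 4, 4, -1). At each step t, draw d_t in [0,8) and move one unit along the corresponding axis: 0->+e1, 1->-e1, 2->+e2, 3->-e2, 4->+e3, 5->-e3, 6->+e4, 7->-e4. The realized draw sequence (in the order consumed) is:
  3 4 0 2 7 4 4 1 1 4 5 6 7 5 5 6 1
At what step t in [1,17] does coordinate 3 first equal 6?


t=0: X=(3, 4, 4, -1), d=3 → -e2, X_1=(3, 3, 4, -1)
t=1: X=(3, 3, 4, -1), d=4 → +e3, X_2=(3, 3, 5, -1)
t=2: X=(3, 3, 5, -1), d=0 → +e1, X_3=(4, 3, 5, -1)
t=3: X=(4, 3, 5, -1), d=2 → +e2, X_4=(4, 4, 5, -1)
t=4: X=(4, 4, 5, -1), d=7 → -e4, X_5=(4, 4, 5, -2)
t=5: X=(4, 4, 5, -2), d=4 → +e3, X_6=(4, 4, 6, -2)
t=6: X=(4, 4, 6, -2), d=4 → +e3, X_7=(4, 4, 7, -2)
t=7: X=(4, 4, 7, -2), d=1 → -e1, X_8=(3, 4, 7, -2)
t=8: X=(3, 4, 7, -2), d=1 → -e1, X_9=(2, 4, 7, -2)
t=9: X=(2, 4, 7, -2), d=4 → +e3, X_10=(2, 4, 8, -2)
t=10: X=(2, 4, 8, -2), d=5 → -e3, X_11=(2, 4, 7, -2)
t=11: X=(2, 4, 7, -2), d=6 → +e4, X_12=(2, 4, 7, -1)
t=12: X=(2, 4, 7, -1), d=7 → -e4, X_13=(2, 4, 7, -2)
t=13: X=(2, 4, 7, -2), d=5 → -e3, X_14=(2, 4, 6, -2)
t=14: X=(2, 4, 6, -2), d=5 → -e3, X_15=(2, 4, 5, -2)
t=15: X=(2, 4, 5, -2), d=6 → +e4, X_16=(2, 4, 5, -1)
t=16: X=(2, 4, 5, -1), d=1 → -e1, X_17=(1, 4, 5, -1)

6


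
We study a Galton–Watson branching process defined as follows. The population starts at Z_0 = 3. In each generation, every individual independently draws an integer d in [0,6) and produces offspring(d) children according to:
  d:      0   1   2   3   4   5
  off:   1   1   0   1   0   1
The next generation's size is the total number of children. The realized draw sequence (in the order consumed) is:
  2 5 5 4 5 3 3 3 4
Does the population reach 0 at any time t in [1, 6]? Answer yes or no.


yes

gen 0: Z_0=3, draws=[2, 5, 5], offspring=[0, 1, 1], Z_1=2
gen 1: Z_1=2, draws=[4, 5], offspring=[0, 1], Z_2=1
gen 2: Z_2=1, draws=[3], offspring=[1], Z_3=1
gen 3: Z_3=1, draws=[3], offspring=[1], Z_4=1
gen 4: Z_4=1, draws=[3], offspring=[1], Z_5=1
gen 5: Z_5=1, draws=[4], offspring=[0], Z_6=0


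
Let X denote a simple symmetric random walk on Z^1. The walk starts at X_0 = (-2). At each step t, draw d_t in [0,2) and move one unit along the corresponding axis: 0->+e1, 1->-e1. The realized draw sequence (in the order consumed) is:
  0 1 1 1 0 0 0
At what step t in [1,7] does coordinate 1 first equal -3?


3

t=0: X=(-2), d=0 → +e1, X_1=(-1)
t=1: X=(-1), d=1 → -e1, X_2=(-2)
t=2: X=(-2), d=1 → -e1, X_3=(-3)
t=3: X=(-3), d=1 → -e1, X_4=(-4)
t=4: X=(-4), d=0 → +e1, X_5=(-3)
t=5: X=(-3), d=0 → +e1, X_6=(-2)
t=6: X=(-2), d=0 → +e1, X_7=(-1)


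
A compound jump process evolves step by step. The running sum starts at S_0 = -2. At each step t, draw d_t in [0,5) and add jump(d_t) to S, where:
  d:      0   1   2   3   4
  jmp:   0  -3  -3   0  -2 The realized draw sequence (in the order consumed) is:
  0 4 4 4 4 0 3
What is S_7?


t=0: S=-2, d=0, jump=0, S_1=-2
t=1: S=-2, d=4, jump=-2, S_2=-4
t=2: S=-4, d=4, jump=-2, S_3=-6
t=3: S=-6, d=4, jump=-2, S_4=-8
t=4: S=-8, d=4, jump=-2, S_5=-10
t=5: S=-10, d=0, jump=0, S_6=-10
t=6: S=-10, d=3, jump=0, S_7=-10

-10


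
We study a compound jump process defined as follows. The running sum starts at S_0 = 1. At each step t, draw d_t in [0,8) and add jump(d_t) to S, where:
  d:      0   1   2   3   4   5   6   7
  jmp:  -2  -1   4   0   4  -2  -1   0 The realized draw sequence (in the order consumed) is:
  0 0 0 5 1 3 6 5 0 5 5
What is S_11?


-17

t=0: S=1, d=0, jump=-2, S_1=-1
t=1: S=-1, d=0, jump=-2, S_2=-3
t=2: S=-3, d=0, jump=-2, S_3=-5
t=3: S=-5, d=5, jump=-2, S_4=-7
t=4: S=-7, d=1, jump=-1, S_5=-8
t=5: S=-8, d=3, jump=0, S_6=-8
t=6: S=-8, d=6, jump=-1, S_7=-9
t=7: S=-9, d=5, jump=-2, S_8=-11
t=8: S=-11, d=0, jump=-2, S_9=-13
t=9: S=-13, d=5, jump=-2, S_10=-15
t=10: S=-15, d=5, jump=-2, S_11=-17


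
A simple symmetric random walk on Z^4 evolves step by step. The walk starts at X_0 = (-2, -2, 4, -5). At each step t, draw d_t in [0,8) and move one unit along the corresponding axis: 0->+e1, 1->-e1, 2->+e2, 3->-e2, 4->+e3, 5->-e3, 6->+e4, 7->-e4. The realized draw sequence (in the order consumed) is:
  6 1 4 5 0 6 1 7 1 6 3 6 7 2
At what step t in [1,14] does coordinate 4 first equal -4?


t=0: X=(-2, -2, 4, -5), d=6 → +e4, X_1=(-2, -2, 4, -4)
t=1: X=(-2, -2, 4, -4), d=1 → -e1, X_2=(-3, -2, 4, -4)
t=2: X=(-3, -2, 4, -4), d=4 → +e3, X_3=(-3, -2, 5, -4)
t=3: X=(-3, -2, 5, -4), d=5 → -e3, X_4=(-3, -2, 4, -4)
t=4: X=(-3, -2, 4, -4), d=0 → +e1, X_5=(-2, -2, 4, -4)
t=5: X=(-2, -2, 4, -4), d=6 → +e4, X_6=(-2, -2, 4, -3)
t=6: X=(-2, -2, 4, -3), d=1 → -e1, X_7=(-3, -2, 4, -3)
t=7: X=(-3, -2, 4, -3), d=7 → -e4, X_8=(-3, -2, 4, -4)
t=8: X=(-3, -2, 4, -4), d=1 → -e1, X_9=(-4, -2, 4, -4)
t=9: X=(-4, -2, 4, -4), d=6 → +e4, X_10=(-4, -2, 4, -3)
t=10: X=(-4, -2, 4, -3), d=3 → -e2, X_11=(-4, -3, 4, -3)
t=11: X=(-4, -3, 4, -3), d=6 → +e4, X_12=(-4, -3, 4, -2)
t=12: X=(-4, -3, 4, -2), d=7 → -e4, X_13=(-4, -3, 4, -3)
t=13: X=(-4, -3, 4, -3), d=2 → +e2, X_14=(-4, -2, 4, -3)

1


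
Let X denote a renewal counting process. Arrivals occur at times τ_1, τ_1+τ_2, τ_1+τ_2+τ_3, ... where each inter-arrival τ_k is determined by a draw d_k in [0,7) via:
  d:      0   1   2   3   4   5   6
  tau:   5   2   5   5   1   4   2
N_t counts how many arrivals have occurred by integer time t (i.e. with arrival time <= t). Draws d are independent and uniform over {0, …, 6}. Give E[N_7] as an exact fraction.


Inter-arrival values over d=0..6: [5, 2, 5, 5, 1, 4, 2]
Each d has probability 1/7, so the pmf of τ is: f(1) = 1/7, f(2) = 2/7, f(4) = 1/7, f(5) = 3/7
Renewal equation for m(n) = E[N_n]: condition on τ_1 = k (if k <= n, one arrival plus a fresh copy on the remaining n−k steps): m(n) = F(n) + Σ_{k<=n} f(k)·m(n−k), where F(n) = P(τ <= n) and m(0) = 0
m(1) = F(1) = 1/7
m(2) = F(2) + f(1)·m(1) = 3/7 + 1/7·1/7 = 22/49
m(3) = F(3) + f(1)·m(2) + f(2)·m(1) = 3/7 + 1/7·22/49 + 2/7·1/7 = 183/343
m(4) = F(4) + f(1)·m(3) + f(2)·m(2) = 4/7 + 1/7·183/343 + 2/7·22/49 = 1863/2401
m(5) = F(5) + f(1)·m(4) + f(2)·m(3) + f(4)·m(1) = 1 + 1/7·1863/2401 + 2/7·183/343 + 1/7·1/7 = 21575/16807
m(6) = F(6) + f(1)·m(5) + f(2)·m(4) + f(4)·m(2) + f(5)·m(1) = 1 + 1/7·21575/16807 + 2/7·1863/2401 + 1/7·22/49 + 3/7·1/7 = 180055/117649
m(7) = F(7) + f(1)·m(6) + f(2)·m(5) + f(4)·m(3) + f(5)·m(2) = 1 + 1/7·180055/117649 + 2/7·21575/16807 + 1/7·183/343 + 3/7·22/49 = 1526883/823543
E[N_7] = m(7) = 1526883/823543

1526883/823543


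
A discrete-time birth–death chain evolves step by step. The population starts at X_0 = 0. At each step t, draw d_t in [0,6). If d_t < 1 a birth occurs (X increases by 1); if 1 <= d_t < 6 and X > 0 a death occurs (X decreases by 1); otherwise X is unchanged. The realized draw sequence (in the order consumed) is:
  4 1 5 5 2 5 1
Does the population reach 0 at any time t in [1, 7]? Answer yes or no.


yes

t=0: X=0, d=4 → hold, X_1=0
t=1: X=0, d=1 → hold, X_2=0
t=2: X=0, d=5 → hold, X_3=0
t=3: X=0, d=5 → hold, X_4=0
t=4: X=0, d=2 → hold, X_5=0
t=5: X=0, d=5 → hold, X_6=0
t=6: X=0, d=1 → hold, X_7=0


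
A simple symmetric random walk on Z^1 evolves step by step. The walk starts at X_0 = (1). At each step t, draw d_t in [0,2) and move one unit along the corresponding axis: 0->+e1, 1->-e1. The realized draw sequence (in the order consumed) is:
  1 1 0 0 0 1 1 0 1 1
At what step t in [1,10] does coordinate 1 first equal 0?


t=0: X=(1), d=1 → -e1, X_1=(0)
t=1: X=(0), d=1 → -e1, X_2=(-1)
t=2: X=(-1), d=0 → +e1, X_3=(0)
t=3: X=(0), d=0 → +e1, X_4=(1)
t=4: X=(1), d=0 → +e1, X_5=(2)
t=5: X=(2), d=1 → -e1, X_6=(1)
t=6: X=(1), d=1 → -e1, X_7=(0)
t=7: X=(0), d=0 → +e1, X_8=(1)
t=8: X=(1), d=1 → -e1, X_9=(0)
t=9: X=(0), d=1 → -e1, X_10=(-1)

1


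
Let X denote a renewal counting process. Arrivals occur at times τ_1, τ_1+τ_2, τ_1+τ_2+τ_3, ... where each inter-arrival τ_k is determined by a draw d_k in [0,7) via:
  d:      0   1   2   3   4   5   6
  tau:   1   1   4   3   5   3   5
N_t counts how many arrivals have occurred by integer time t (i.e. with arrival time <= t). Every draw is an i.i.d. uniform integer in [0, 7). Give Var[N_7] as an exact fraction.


Inter-arrival values over d=0..6: [1, 1, 4, 3, 5, 3, 5]
Each d has probability 1/7, so the pmf of τ is: f(1) = 2/7, f(3) = 2/7, f(4) = 1/7, f(5) = 2/7
Let p_n(j) = P(N_n = j), with p_0 = [1]. Condition on τ_1: p_n(0) = P(τ > n), and for j >= 1, p_n(j) = Σ_{k<=n} f(k)·p_{n−k}(j−1)
p_1 = [5/7, 2/7]  (j = 0..1)
p_2 = [5/7, 10/49, 4/49]  (j = 0..2)
p_3 = [3/7, 24/49, 20/343, 8/343]  (j = 0..3)
p_4 = [2/7, 23/49, 76/343, 40/2401, 16/2401]  (j = 0..4)
p_5 = [0, 33/49, 80/343, 208/2401, 80/16807, 32/16807]  (j = 0..5)
p_6 = [0, 3/7, 152/343, 228/2401, 528/16807, 160/117649, 64/117649]  (j = 0..6)
p_7 = [0, 17/49, 132/343, 76/343, 592/16807, 1280/117649, 320/823543, 128/823543]  (j = 0..7)
E[N_7] = Σ j·p_7(j) = 1630659/823543;  E[N_7²] = Σ j²·p_7(j) = 3901651/823543
Var[N_7] = 3901651/823543 − (1630659/823543)² = 554128595212/678223072849

554128595212/678223072849


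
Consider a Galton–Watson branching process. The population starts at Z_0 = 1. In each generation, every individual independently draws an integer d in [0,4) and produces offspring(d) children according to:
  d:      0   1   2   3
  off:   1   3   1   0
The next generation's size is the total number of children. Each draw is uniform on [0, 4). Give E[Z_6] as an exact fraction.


Outcome values over d=0..3: [1, 3, 1, 0]
Σy = 5, Σy² = 11, M = 4
μ = 5/4 = 5/4,  σ² = 11/4 − (5/4)² = 19/16
E[Z_0] = 1
E[Z_1] = 5/4·E[Z_0] = 5/4
E[Z_2] = 5/4·E[Z_1] = 25/16
E[Z_3] = 5/4·E[Z_2] = 125/64
E[Z_4] = 5/4·E[Z_3] = 625/256
E[Z_5] = 5/4·E[Z_4] = 3125/1024
E[Z_6] = 5/4·E[Z_5] = 15625/4096

15625/4096


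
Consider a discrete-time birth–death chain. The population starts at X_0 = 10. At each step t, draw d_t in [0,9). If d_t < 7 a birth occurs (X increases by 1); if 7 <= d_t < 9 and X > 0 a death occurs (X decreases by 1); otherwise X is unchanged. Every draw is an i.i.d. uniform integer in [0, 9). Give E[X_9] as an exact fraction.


15

X can drop by at most 1 per step and X_0 = 10 > T = 9, so X_t >= 10 − t >= 1 > 0 for every t <= 9: the floor at 0 (the 'and X > 0' condition) never binds. Hence X_9 = X_0 + Σ_{t<9} Y_t with i.i.d. increments Y_t = y(d_t) ∈ {+1, −1, 0}.
Outcome values over d=0..8: [1, 1, 1, 1, 1, 1, 1, -1, -1]
Σy = 5, Σy² = 9, M = 9
μ = 5/9 = 5/9,  σ² = 9/9 − (5/9)² = 56/81
E[X_9] = 10 + 9·(5/9) = 15


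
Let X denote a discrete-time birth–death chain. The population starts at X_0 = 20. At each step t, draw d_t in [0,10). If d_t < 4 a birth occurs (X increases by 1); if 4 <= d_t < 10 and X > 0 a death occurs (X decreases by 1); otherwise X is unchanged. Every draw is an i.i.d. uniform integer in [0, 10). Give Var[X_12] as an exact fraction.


X can drop by at most 1 per step and X_0 = 20 > T = 12, so X_t >= 20 − t >= 8 > 0 for every t <= 12: the floor at 0 (the 'and X > 0' condition) never binds. Hence X_12 = X_0 + Σ_{t<12} Y_t with i.i.d. increments Y_t = y(d_t) ∈ {+1, −1, 0}.
Outcome values over d=0..9: [1, 1, 1, 1, -1, -1, -1, -1, -1, -1]
Σy = -2, Σy² = 10, M = 10
μ = -2/10 = -1/5,  σ² = 10/10 − (-1/5)² = 24/25
Independent increments: Var[X_12] = 12·σ² = 12·(24/25) = 288/25

288/25


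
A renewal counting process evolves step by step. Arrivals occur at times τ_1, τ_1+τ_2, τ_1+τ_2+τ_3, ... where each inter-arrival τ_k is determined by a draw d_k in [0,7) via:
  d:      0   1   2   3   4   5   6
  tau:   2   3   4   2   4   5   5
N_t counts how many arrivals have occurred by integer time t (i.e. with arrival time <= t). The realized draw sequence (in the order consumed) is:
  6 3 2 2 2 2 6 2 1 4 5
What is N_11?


3

draw d_1=6: τ_1=5, arrival time A_1=5
draw d_2=3: τ_2=2, arrival time A_2=7
draw d_3=2: τ_3=4, arrival time A_3=11
draw d_4=2: τ_4=4, arrival time A_4=15
draw d_5=2: τ_5=4, arrival time A_5=19
draw d_6=2: τ_6=4, arrival time A_6=23
draw d_7=6: τ_7=5, arrival time A_7=28
draw d_8=2: τ_8=4, arrival time A_8=32
draw d_9=1: τ_9=3, arrival time A_9=35
draw d_10=4: τ_10=4, arrival time A_10=39
draw d_11=5: τ_11=5, arrival time A_11=44
N_t over t=0..11: 0:0 1:0 2:0 3:0 4:0 5:1 6:1 7:2 8:2 9:2 10:2 11:3


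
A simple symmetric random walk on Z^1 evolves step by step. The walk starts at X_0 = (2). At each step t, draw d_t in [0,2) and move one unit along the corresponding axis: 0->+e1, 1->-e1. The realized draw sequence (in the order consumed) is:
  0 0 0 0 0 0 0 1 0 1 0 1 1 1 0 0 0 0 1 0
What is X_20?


(10)

t=0: X=(2), d=0 → +e1, X_1=(3)
t=1: X=(3), d=0 → +e1, X_2=(4)
t=2: X=(4), d=0 → +e1, X_3=(5)
t=3: X=(5), d=0 → +e1, X_4=(6)
t=4: X=(6), d=0 → +e1, X_5=(7)
t=5: X=(7), d=0 → +e1, X_6=(8)
t=6: X=(8), d=0 → +e1, X_7=(9)
t=7: X=(9), d=1 → -e1, X_8=(8)
t=8: X=(8), d=0 → +e1, X_9=(9)
t=9: X=(9), d=1 → -e1, X_10=(8)
t=10: X=(8), d=0 → +e1, X_11=(9)
t=11: X=(9), d=1 → -e1, X_12=(8)
t=12: X=(8), d=1 → -e1, X_13=(7)
t=13: X=(7), d=1 → -e1, X_14=(6)
t=14: X=(6), d=0 → +e1, X_15=(7)
t=15: X=(7), d=0 → +e1, X_16=(8)
t=16: X=(8), d=0 → +e1, X_17=(9)
t=17: X=(9), d=0 → +e1, X_18=(10)
t=18: X=(10), d=1 → -e1, X_19=(9)
t=19: X=(9), d=0 → +e1, X_20=(10)
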